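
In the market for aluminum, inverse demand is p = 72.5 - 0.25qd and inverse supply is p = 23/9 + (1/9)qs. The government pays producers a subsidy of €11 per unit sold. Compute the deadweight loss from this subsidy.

Pre-subsidy: 72.5 - 0.25q = 23/9 + (1/9)q gives q* = 2518/13 and p* = 313/13.
With the subsidy, sellers receive ps = pb + 11 for each unit, where pb is the price buyers pay.
On the curves, pb = 72.5 - 0.25q and ps = 23/9 + (1/9)q; the wedge ps − pb = 11 gives 23/9 + (1/9)q − (72.5 - 0.25q) = 11, so q' = 2914/13.
Then pb = 72.5 − 0.25·(2914/13) = 214/13 and ps = 23/9 + (1/9)·(2914/13) = 357/13.
The subsidy expands output by 2914/13 − 2518/13 = 396/13 past the efficient level; on those units the gap between marginal cost and willingness to pay runs from 0 up to 11.
DWL = ½ × 11 × 396/13 = 2178/13.

Deadweight loss = 2178/13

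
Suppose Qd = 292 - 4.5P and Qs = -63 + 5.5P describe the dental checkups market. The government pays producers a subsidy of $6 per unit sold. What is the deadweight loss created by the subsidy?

Deadweight loss = $44.55

Pre-subsidy: 292 - 4.5P = -63 + 5.5P gives P* = 35.5, Q* = 132.25.
With the subsidy, sellers receive Ps = Pb + 6 for each unit, where Pb is the price buyers pay.
Supply in terms of Pb becomes Qs = -63 + 5.5(Pb + 6) = -30 + 5.5Pb. Setting this equal to demand: 292 - 4.5Pb = -30 + 5.5Pb, so Pb = 32.2.
Sellers receive Ps = 32.2 + 6 = 38.2; Q' = 292 − 4.5·32.2 = 147.1.
The subsidy expands output by 147.1 − 132.25 = 14.85 past the efficient level; on those units the gap between marginal cost and willingness to pay runs from 0 up to 6.
DWL = ½ × 6 × 14.85 = 44.55.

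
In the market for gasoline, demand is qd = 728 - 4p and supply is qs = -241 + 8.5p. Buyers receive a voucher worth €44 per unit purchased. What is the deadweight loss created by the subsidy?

Pre-subsidy: 728 - 4p = -241 + 8.5p gives p* = 77.52, q* = 417.92.
With the rebate, buyers effectively pay pb = ps − 44, where ps is the price sellers receive.
Demand in terms of ps becomes qd = 728 − 4(ps − 44) = 904 - 4ps. Setting this equal to supply: 904 - 4ps = -241 + 8.5ps, so ps = 91.6.
Buyers pay pb = 91.6 − 44 = 47.6; q' = -241 + 8.5·91.6 = 537.6.
The subsidy expands output by 537.6 − 417.92 = 119.68 past the efficient level; on those units the gap between marginal cost and willingness to pay runs from 0 up to 44.
DWL = ½ × 44 × 119.68 = 2632.96.

Deadweight loss = €2632.96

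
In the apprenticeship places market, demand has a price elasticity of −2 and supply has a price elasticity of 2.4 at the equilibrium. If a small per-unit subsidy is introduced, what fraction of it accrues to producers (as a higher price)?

Producer share = 5/11

For a small subsidy around the equilibrium, the benefit split depends on the relative slopes, which at a point are proportional to the elasticities.
Buyer share = εs/(εs + |εd|) = 2.4/(2.4 + 2) = 6/11; seller share = |εd|/(εs + |εd|) = 5/11.
So producers capture 5/11 of the subsidy.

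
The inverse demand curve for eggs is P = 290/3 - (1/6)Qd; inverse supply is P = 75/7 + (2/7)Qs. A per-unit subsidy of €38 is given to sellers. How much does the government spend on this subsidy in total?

Government cost = €10412

Pre-subsidy: 290/3 - (1/6)Q = 75/7 + (2/7)Q gives Q* = 190 and P* = 65.
With the subsidy, sellers receive Ps = Pb + 38 for each unit, where Pb is the price buyers pay.
On the curves, Pb = 290/3 - (1/6)Q and Ps = 75/7 + (2/7)Q; the wedge Ps − Pb = 38 gives 75/7 + (2/7)Q − (290/3 - (1/6)Q) = 38, so Q' = 274.
Then Pb = 290/3 − (1/6)·274 = 51 and Ps = 75/7 + (2/7)·274 = 89.
Government outlay = subsidy × quantity = 38 × 274 = 10412.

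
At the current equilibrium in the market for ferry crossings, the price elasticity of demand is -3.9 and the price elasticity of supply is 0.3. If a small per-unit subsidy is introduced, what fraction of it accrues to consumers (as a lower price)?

For a small subsidy around the equilibrium, the benefit split depends on the relative slopes, which at a point are proportional to the elasticities.
Buyer share = εs/(εs + |εd|) = 0.3/(0.3 + 3.9) = 1/14; seller share = |εd|/(εs + |εd|) = 13/14.

Consumer share = 1/14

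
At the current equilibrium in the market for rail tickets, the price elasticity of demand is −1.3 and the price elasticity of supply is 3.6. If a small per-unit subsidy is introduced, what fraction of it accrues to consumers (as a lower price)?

For a small subsidy around the equilibrium, the benefit split depends on the relative slopes, which at a point are proportional to the elasticities.
Buyer share = εs/(εs + |εd|) = 3.6/(3.6 + 1.3) = 36/49; seller share = |εd|/(εs + |εd|) = 13/49.

Consumer share = 36/49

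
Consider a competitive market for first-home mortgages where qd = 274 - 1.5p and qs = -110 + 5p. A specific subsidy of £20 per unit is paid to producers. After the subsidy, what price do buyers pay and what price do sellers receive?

Buyers pay 568/13; sellers receive 828/13

Pre-subsidy: 274 - 1.5p = -110 + 5p gives p* = 768/13, q* = 2410/13.
With the subsidy, sellers receive ps = pb + 20 for each unit, where pb is the price buyers pay.
Supply in terms of pb becomes qs = -110 + 5(pb + 20) = -10 + 5pb. Setting this equal to demand: 274 - 1.5pb = -10 + 5pb, so pb = 568/13.
Sellers receive ps = 568/13 + 20 = 828/13; q' = 274 − 1.5·(568/13) = 2710/13.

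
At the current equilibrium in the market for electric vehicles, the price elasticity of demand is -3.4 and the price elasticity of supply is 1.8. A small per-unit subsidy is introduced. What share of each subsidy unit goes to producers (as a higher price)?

For a small subsidy around the equilibrium, the benefit split depends on the relative slopes, which at a point are proportional to the elasticities.
Buyer share = εs/(εs + |εd|) = 1.8/(1.8 + 3.4) = 9/26; seller share = |εd|/(εs + |εd|) = 17/26.
So producers capture 17/26 of the subsidy.

Producer share = 17/26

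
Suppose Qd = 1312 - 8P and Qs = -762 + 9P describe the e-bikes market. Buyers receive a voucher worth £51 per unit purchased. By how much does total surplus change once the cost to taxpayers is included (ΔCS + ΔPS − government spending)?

Pre-subsidy: 1312 - 8P = -762 + 9P gives P* = 122, Q* = 336.
With the rebate, buyers effectively pay Pb = Ps − 51, where Ps is the price sellers receive.
Demand in terms of Ps becomes Qd = 1312 − 8(Ps − 51) = 1720 - 8Ps. Setting this equal to supply: 1720 - 8Ps = -762 + 9Ps, so Ps = 146.
Buyers pay Pb = 146 − 51 = 95; Q' = -762 + 9·146 = 552.
ΔCS = ½(336 + 552)(122 − 95) = 11988; ΔPS = ½(336 + 552)(146 − 122) = 10656.
Government spending = 51 × 552 = 28152.
Net change = 11988 + 10656 − 28152 = -5508. The loss equals the DWL triangle ½·51·216.

Net change in total surplus = -£5508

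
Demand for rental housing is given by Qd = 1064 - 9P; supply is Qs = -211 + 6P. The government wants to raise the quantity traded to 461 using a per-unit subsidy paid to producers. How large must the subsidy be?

At Q = 461, invert demand for the buyer price: Pb = (1064 − 461)/9 = 67; invert supply for the seller price: Ps = (461 − (-211))/6 = 112.
The subsidy must fill the gap: s = Ps − Pb = 112 − 67 = 45.

Required subsidy s = 45 per unit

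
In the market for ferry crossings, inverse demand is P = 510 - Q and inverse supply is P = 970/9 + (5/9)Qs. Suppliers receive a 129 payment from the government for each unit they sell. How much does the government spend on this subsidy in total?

Government cost = 44053.5

Pre-subsidy: 510 - Q = 970/9 + (5/9)Q gives Q* = 1810/7 and P* = 1760/7.
With the subsidy, sellers receive Ps = Pb + 129 for each unit, where Pb is the price buyers pay.
On the curves, Pb = 510 - Q and Ps = 970/9 + (5/9)Q; the wedge Ps − Pb = 129 gives 970/9 + (5/9)Q − (510 - Q) = 129, so Q' = 341.5.
Then Pb = 510 − 1·341.5 = 168.5 and Ps = 970/9 + (5/9)·341.5 = 297.5.
Government outlay = subsidy × quantity = 129 × 341.5 = 44053.5.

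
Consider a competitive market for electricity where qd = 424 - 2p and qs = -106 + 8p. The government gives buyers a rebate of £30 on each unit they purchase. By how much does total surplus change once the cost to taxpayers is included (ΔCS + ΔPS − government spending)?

Net change in total surplus = -£720

Pre-subsidy: 424 - 2p = -106 + 8p gives p* = 53, q* = 318.
With the rebate, buyers effectively pay pb = ps − 30, where ps is the price sellers receive.
Demand in terms of ps becomes qd = 424 − 2(ps − 30) = 484 - 2ps. Setting this equal to supply: 484 - 2ps = -106 + 8ps, so ps = 59.
Buyers pay pb = 59 − 30 = 29; q' = -106 + 8·59 = 366.
ΔCS = ½(318 + 366)(53 − 29) = 8208; ΔPS = ½(318 + 366)(59 − 53) = 2052.
Government spending = 30 × 366 = 10980.
Net change = 8208 + 2052 − 10980 = -720. The loss equals the DWL triangle ½·30·48.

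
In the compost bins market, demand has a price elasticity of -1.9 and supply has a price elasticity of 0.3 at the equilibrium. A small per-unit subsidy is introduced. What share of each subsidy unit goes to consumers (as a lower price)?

For a small subsidy around the equilibrium, the benefit split depends on the relative slopes, which at a point are proportional to the elasticities.
Buyer share = εs/(εs + |εd|) = 0.3/(0.3 + 1.9) = 3/22; seller share = |εd|/(εs + |εd|) = 19/22.

Consumer share = 3/22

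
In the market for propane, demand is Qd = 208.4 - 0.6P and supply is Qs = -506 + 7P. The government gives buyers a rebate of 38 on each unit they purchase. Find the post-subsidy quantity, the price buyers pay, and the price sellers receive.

Pre-subsidy: 208.4 - 0.6P = -506 + 7P gives P* = 94, Q* = 152.
With the rebate, buyers effectively pay Pb = Ps − 38, where Ps is the price sellers receive.
Demand in terms of Ps becomes Qd = 208.4 − 0.6(Ps − 38) = 231.2 - 0.6Ps. Setting this equal to supply: 231.2 - 0.6Ps = -506 + 7Ps, so Ps = 97.
Buyers pay Pb = 97 − 38 = 59; Q' = -506 + 7·97 = 173.

Q' = 173; buyers pay 59; sellers receive 97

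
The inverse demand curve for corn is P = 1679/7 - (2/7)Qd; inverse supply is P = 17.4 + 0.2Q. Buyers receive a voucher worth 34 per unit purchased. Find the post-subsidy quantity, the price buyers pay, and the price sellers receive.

Pre-subsidy: 1679/7 - (2/7)Q = 17.4 + 0.2Q gives Q* = 458 and P* = 109.
With the rebate, buyers effectively pay Pb = Ps − 34, where Ps is the price sellers receive.
On the curves, Pb = 1679/7 - (2/7)Q and Ps = 17.4 + 0.2Q; the wedge Ps − Pb = 34 gives 17.4 + 0.2Q − (1679/7 - (2/7)Q) = 34, so Q' = 528.
Then Pb = 1679/7 − (2/7)·528 = 89 and Ps = 17.4 + 0.2·528 = 123.

Q' = 528; buyers pay 89; sellers receive 123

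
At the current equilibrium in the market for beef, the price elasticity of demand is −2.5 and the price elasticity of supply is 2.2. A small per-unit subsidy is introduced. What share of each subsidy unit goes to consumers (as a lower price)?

Consumer share = 22/47

For a small subsidy around the equilibrium, the benefit split depends on the relative slopes, which at a point are proportional to the elasticities.
Buyer share = εs/(εs + |εd|) = 2.2/(2.2 + 2.5) = 22/47; seller share = |εd|/(εs + |εd|) = 25/47.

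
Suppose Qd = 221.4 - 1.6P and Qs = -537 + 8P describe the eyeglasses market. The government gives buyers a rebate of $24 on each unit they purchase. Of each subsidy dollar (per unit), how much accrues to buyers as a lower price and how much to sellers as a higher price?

Pre-subsidy: 221.4 - 1.6P = -537 + 8P gives P* = 79, Q* = 95.
With the rebate, buyers effectively pay Pb = Ps − 24, where Ps is the price sellers receive.
Demand in terms of Ps becomes Qd = 221.4 − 1.6(Ps − 24) = 259.8 - 1.6Ps. Setting this equal to supply: 259.8 - 1.6Ps = -537 + 8Ps, so Ps = 83.
Buyers pay Pb = 83 − 24 = 59; Q' = -537 + 8·83 = 127.
Buyers' price falls by P* − Pb = 79 − 59 = 20; sellers' price rises by Ps − P* = 83 − 79 = 4.

Buyers gain $20 per unit; sellers gain $4 per unit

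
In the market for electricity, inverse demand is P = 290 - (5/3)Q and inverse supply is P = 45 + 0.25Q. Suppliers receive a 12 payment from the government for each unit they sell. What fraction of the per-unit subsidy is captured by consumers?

Pre-subsidy: 290 - (5/3)Q = 45 + 0.25Q gives Q* = 2940/23 and P* = 1770/23.
With the subsidy, sellers receive Ps = Pb + 12 for each unit, where Pb is the price buyers pay.
On the curves, Pb = 290 - (5/3)Q and Ps = 45 + 0.25Q; the wedge Ps − Pb = 12 gives 45 + 0.25Q − (290 - (5/3)Q) = 12, so Q' = 3084/23.
Then Pb = 290 − (5/3)·(3084/23) = 1530/23 and Ps = 45 + 0.25·(3084/23) = 1806/23.
Buyers' price falls by P* − Pb = 1770/23 − 1530/23 = 240/23; sellers' price rises by Ps − P* = 1806/23 − 1770/23 = 36/23.
So consumers capture (240/23)/12 = 20/23 of each unit of subsidy.

Consumer share = 20/23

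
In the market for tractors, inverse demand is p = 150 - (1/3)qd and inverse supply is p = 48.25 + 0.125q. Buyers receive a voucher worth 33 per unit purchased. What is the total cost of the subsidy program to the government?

Pre-subsidy: 150 - (1/3)q = 48.25 + 0.125q gives q* = 222 and p* = 76.
With the rebate, buyers effectively pay pb = ps − 33, where ps is the price sellers receive.
On the curves, pb = 150 - (1/3)q and ps = 48.25 + 0.125q; the wedge ps − pb = 33 gives 48.25 + 0.125q − (150 - (1/3)q) = 33, so q' = 294.
Then pb = 150 − (1/3)·294 = 52 and ps = 48.25 + 0.125·294 = 85.
Government outlay = subsidy × quantity = 33 × 294 = 9702.

Government cost = 9702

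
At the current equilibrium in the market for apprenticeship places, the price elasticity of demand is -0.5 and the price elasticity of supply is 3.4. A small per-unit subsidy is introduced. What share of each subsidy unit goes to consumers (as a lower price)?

Consumer share = 34/39

For a small subsidy around the equilibrium, the benefit split depends on the relative slopes, which at a point are proportional to the elasticities.
Buyer share = εs/(εs + |εd|) = 3.4/(3.4 + 0.5) = 34/39; seller share = |εd|/(εs + |εd|) = 5/39.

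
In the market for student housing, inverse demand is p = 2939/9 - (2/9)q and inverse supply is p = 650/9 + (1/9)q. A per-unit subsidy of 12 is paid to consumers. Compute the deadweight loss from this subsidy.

Pre-subsidy: 2939/9 - (2/9)q = 650/9 + (1/9)q gives q* = 763 and p* = 157.
With the rebate, buyers effectively pay pb = ps − 12, where ps is the price sellers receive.
On the curves, pb = 2939/9 - (2/9)q and ps = 650/9 + (1/9)q; the wedge ps − pb = 12 gives 650/9 + (1/9)q − (2939/9 - (2/9)q) = 12, so q' = 799.
Then pb = 2939/9 − (2/9)·799 = 149 and ps = 650/9 + (1/9)·799 = 161.
The subsidy expands output by 799 − 763 = 36 past the efficient level; on those units the gap between marginal cost and willingness to pay runs from 0 up to 12.
DWL = ½ × 12 × 36 = 216.

Deadweight loss = 216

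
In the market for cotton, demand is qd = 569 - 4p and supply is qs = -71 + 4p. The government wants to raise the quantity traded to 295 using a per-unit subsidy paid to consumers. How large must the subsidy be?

Required subsidy s = 23 per unit

At q = 295, invert demand for the buyer price: pb = (569 − 295)/4 = 68.5; invert supply for the seller price: ps = (295 − (-71))/4 = 91.5.
The subsidy must fill the gap: s = ps − pb = 91.5 − 68.5 = 23.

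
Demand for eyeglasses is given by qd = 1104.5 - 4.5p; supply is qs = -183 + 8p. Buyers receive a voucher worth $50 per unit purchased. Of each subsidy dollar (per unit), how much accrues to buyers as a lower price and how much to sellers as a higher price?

Buyers gain $32 per unit; sellers gain $18 per unit

Pre-subsidy: 1104.5 - 4.5p = -183 + 8p gives p* = 103, q* = 641.
With the rebate, buyers effectively pay pb = ps − 50, where ps is the price sellers receive.
Demand in terms of ps becomes qd = 1104.5 − 4.5(ps − 50) = 1329.5 - 4.5ps. Setting this equal to supply: 1329.5 - 4.5ps = -183 + 8ps, so ps = 121.
Buyers pay pb = 121 − 50 = 71; q' = -183 + 8·121 = 785.
Buyers' price falls by p* − pb = 103 − 71 = 32; sellers' price rises by ps − p* = 121 − 103 = 18.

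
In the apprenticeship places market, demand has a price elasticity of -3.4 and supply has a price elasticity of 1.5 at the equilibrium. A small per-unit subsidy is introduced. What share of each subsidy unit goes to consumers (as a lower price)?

Consumer share = 15/49

For a small subsidy around the equilibrium, the benefit split depends on the relative slopes, which at a point are proportional to the elasticities.
Buyer share = εs/(εs + |εd|) = 1.5/(1.5 + 3.4) = 15/49; seller share = |εd|/(εs + |εd|) = 34/49.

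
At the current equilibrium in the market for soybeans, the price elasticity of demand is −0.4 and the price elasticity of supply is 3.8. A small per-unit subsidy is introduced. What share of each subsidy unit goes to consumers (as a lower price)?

For a small subsidy around the equilibrium, the benefit split depends on the relative slopes, which at a point are proportional to the elasticities.
Buyer share = εs/(εs + |εd|) = 3.8/(3.8 + 0.4) = 19/21; seller share = |εd|/(εs + |εd|) = 2/21.

Consumer share = 19/21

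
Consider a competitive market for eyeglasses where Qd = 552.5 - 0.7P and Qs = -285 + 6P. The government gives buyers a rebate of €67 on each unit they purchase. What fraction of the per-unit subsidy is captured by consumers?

Consumer share = 60/67

Pre-subsidy: 552.5 - 0.7P = -285 + 6P gives P* = 125, Q* = 465.
With the rebate, buyers effectively pay Pb = Ps − 67, where Ps is the price sellers receive.
Demand in terms of Ps becomes Qd = 552.5 − 0.7(Ps − 67) = 599.4 - 0.7Ps. Setting this equal to supply: 599.4 - 0.7Ps = -285 + 6Ps, so Ps = 132.
Buyers pay Pb = 132 − 67 = 65; Q' = -285 + 6·132 = 507.
Buyers' price falls by P* − Pb = 125 − 65 = 60; sellers' price rises by Ps − P* = 132 − 125 = 7.
So consumers capture 60/67 = 60/67 of each unit of subsidy.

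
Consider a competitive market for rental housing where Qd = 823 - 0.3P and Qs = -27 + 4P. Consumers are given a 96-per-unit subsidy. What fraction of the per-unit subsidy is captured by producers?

Pre-subsidy: 823 - 0.3P = -27 + 4P gives P* = 8500/43, Q* = 32839/43.
With the rebate, buyers effectively pay Pb = Ps − 96, where Ps is the price sellers receive.
Demand in terms of Ps becomes Qd = 823 − 0.3(Ps − 96) = 851.8 - 0.3Ps. Setting this equal to supply: 851.8 - 0.3Ps = -27 + 4Ps, so Ps = 8788/43.
Buyers pay Pb = 8788/43 − 96 = 4660/43; Q' = -27 + 4·(8788/43) = 33991/43.
Buyers' price falls by P* − Pb = 8500/43 − 4660/43 = 3840/43; sellers' price rises by Ps − P* = 8788/43 − 8500/43 = 288/43.
So producers capture (288/43)/96 = 3/43 of each unit of subsidy.

Producer share = 3/43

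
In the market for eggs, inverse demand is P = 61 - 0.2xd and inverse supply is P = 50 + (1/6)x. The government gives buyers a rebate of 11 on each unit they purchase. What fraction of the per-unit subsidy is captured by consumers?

Pre-subsidy: 61 - 0.2x = 50 + (1/6)x gives x* = 30 and P* = 55.
With the rebate, buyers effectively pay Pb = Ps − 11, where Ps is the price sellers receive.
On the curves, Pb = 61 - 0.2x and Ps = 50 + (1/6)x; the wedge Ps − Pb = 11 gives 50 + (1/6)x − (61 - 0.2x) = 11, so x' = 60.
Then Pb = 61 − 0.2·60 = 49 and Ps = 50 + (1/6)·60 = 60.
Buyers' price falls by P* − Pb = 55 − 49 = 6; sellers' price rises by Ps − P* = 60 − 55 = 5.
So consumers capture 6/11 = 6/11 of each unit of subsidy.

Consumer share = 6/11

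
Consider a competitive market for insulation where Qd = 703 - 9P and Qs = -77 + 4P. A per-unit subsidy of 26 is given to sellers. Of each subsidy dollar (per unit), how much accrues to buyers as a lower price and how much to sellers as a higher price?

Pre-subsidy: 703 - 9P = -77 + 4P gives P* = 60, Q* = 163.
With the subsidy, sellers receive Ps = Pb + 26 for each unit, where Pb is the price buyers pay.
Supply in terms of Pb becomes Qs = -77 + 4(Pb + 26) = 27 + 4Pb. Setting this equal to demand: 703 - 9Pb = 27 + 4Pb, so Pb = 52.
Sellers receive Ps = 52 + 26 = 78; Q' = 703 − 9·52 = 235.
Buyers' price falls by P* − Pb = 60 − 52 = 8; sellers' price rises by Ps − P* = 78 − 60 = 18.

Buyers gain 8 per unit; sellers gain 18 per unit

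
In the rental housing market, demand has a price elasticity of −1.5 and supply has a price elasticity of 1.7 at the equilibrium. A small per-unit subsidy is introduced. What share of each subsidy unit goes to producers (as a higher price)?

For a small subsidy around the equilibrium, the benefit split depends on the relative slopes, which at a point are proportional to the elasticities.
Buyer share = εs/(εs + |εd|) = 1.7/(1.7 + 1.5) = 0.53125; seller share = |εd|/(εs + |εd|) = 0.46875.
So producers capture 0.46875 of the subsidy.

Producer share = 0.46875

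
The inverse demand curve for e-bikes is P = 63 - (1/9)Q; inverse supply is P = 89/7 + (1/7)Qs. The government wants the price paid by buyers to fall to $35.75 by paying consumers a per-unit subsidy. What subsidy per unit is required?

At a buyer price of 35.75, quantity demanded is 567 − 9·35.75 = 245.25.
Sellers supply 245.25 only when they receive Ps = 89/7 + (1/7)·245.25 = 47.75.
s = Ps − Pb = 47.75 − 35.75 = 12.

Required subsidy s = $12 per unit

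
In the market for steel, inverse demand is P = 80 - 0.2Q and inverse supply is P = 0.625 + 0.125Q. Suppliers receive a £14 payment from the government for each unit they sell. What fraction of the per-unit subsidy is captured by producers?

Pre-subsidy: 80 - 0.2Q = 0.625 + 0.125Q gives Q* = 3175/13 and P* = 405/13.
With the subsidy, sellers receive Ps = Pb + 14 for each unit, where Pb is the price buyers pay.
On the curves, Pb = 80 - 0.2Q and Ps = 0.625 + 0.125Q; the wedge Ps − Pb = 14 gives 0.625 + 0.125Q − (80 - 0.2Q) = 14, so Q' = 3735/13.
Then Pb = 80 − 0.2·(3735/13) = 293/13 and Ps = 0.625 + 0.125·(3735/13) = 475/13.
Buyers' price falls by P* − Pb = 405/13 − 293/13 = 112/13; sellers' price rises by Ps − P* = 475/13 − 405/13 = 70/13.
So producers capture (70/13)/14 = 5/13 of each unit of subsidy.

Producer share = 5/13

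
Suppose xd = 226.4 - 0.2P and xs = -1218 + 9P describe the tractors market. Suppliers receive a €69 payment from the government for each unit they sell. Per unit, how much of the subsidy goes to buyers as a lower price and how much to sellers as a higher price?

Buyers gain €67.5 per unit; sellers gain €1.5 per unit

Pre-subsidy: 226.4 - 0.2P = -1218 + 9P gives P* = 157, x* = 195.
With the subsidy, sellers receive Ps = Pb + 69 for each unit, where Pb is the price buyers pay.
Supply in terms of Pb becomes xs = -1218 + 9(Pb + 69) = -597 + 9Pb. Setting this equal to demand: 226.4 - 0.2Pb = -597 + 9Pb, so Pb = 89.5.
Sellers receive Ps = 89.5 + 69 = 158.5; x' = 226.4 − 0.2·89.5 = 208.5.
Buyers' price falls by P* − Pb = 157 − 89.5 = 67.5; sellers' price rises by Ps − P* = 158.5 − 157 = 1.5.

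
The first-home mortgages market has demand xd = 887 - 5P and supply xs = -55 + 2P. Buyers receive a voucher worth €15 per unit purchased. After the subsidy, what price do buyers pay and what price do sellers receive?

Pre-subsidy: 887 - 5P = -55 + 2P gives P* = 942/7, x* = 1499/7.
With the rebate, buyers effectively pay Pb = Ps − 15, where Ps is the price sellers receive.
Demand in terms of Ps becomes xd = 887 − 5(Ps − 15) = 962 - 5Ps. Setting this equal to supply: 962 - 5Ps = -55 + 2Ps, so Ps = 1017/7.
Buyers pay Pb = 1017/7 − 15 = 912/7; x' = -55 + 2·(1017/7) = 1649/7.

Buyers pay 912/7; sellers receive 1017/7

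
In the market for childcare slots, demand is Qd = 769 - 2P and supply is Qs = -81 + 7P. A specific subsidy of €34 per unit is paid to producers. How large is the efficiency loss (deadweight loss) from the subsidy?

Pre-subsidy: 769 - 2P = -81 + 7P gives P* = 850/9, Q* = 5221/9.
With the subsidy, sellers receive Ps = Pb + 34 for each unit, where Pb is the price buyers pay.
Supply in terms of Pb becomes Qs = -81 + 7(Pb + 34) = 157 + 7Pb. Setting this equal to demand: 769 - 2Pb = 157 + 7Pb, so Pb = 68.
Sellers receive Ps = 68 + 34 = 102; Q' = 769 − 2·68 = 633.
The subsidy expands output by 633 − 5221/9 = 476/9 past the efficient level; on those units the gap between marginal cost and willingness to pay runs from 0 up to 34.
DWL = ½ × 34 × 476/9 = 8092/9.

Deadweight loss = 8092/9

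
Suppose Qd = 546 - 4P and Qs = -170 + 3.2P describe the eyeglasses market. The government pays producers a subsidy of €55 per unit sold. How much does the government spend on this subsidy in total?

Government cost = €13530

Pre-subsidy: 546 - 4P = -170 + 3.2P gives P* = 895/9, Q* = 1334/9.
With the subsidy, sellers receive Ps = Pb + 55 for each unit, where Pb is the price buyers pay.
Supply in terms of Pb becomes Qs = -170 + 3.2(Pb + 55) = 6 + 3.2Pb. Setting this equal to demand: 546 - 4Pb = 6 + 3.2Pb, so Pb = 75.
Sellers receive Ps = 75 + 55 = 130; Q' = 546 − 4·75 = 246.
Government outlay = subsidy × quantity = 55 × 246 = 13530.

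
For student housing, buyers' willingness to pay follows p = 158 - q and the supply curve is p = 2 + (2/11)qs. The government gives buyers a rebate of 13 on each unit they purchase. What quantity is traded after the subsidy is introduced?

q' = 143

Pre-subsidy: 158 - q = 2 + (2/11)q gives q* = 132 and p* = 26.
With the rebate, buyers effectively pay pb = ps − 13, where ps is the price sellers receive.
On the curves, pb = 158 - q and ps = 2 + (2/11)q; the wedge ps − pb = 13 gives 2 + (2/11)q − (158 - q) = 13, so q' = 143.
Then pb = 158 − 1·143 = 15 and ps = 2 + (2/11)·143 = 28.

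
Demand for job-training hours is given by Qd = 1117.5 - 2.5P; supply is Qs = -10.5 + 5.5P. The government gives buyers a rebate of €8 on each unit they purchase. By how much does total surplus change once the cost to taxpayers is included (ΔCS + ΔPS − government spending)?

Net change in total surplus = -€55

Pre-subsidy: 1117.5 - 2.5P = -10.5 + 5.5P gives P* = 141, Q* = 765.
With the rebate, buyers effectively pay Pb = Ps − 8, where Ps is the price sellers receive.
Demand in terms of Ps becomes Qd = 1117.5 − 2.5(Ps − 8) = 1137.5 - 2.5Ps. Setting this equal to supply: 1137.5 - 2.5Ps = -10.5 + 5.5Ps, so Ps = 143.5.
Buyers pay Pb = 143.5 − 8 = 135.5; Q' = -10.5 + 5.5·143.5 = 778.75.
ΔCS = ½(765 + 778.75)(141 − 135.5) = 4245.3125; ΔPS = ½(765 + 778.75)(143.5 − 141) = 1929.6875.
Government spending = 8 × 778.75 = 6230.
Net change = 4245.3125 + 1929.6875 − 6230 = -55. The loss equals the DWL triangle ½·8·13.75.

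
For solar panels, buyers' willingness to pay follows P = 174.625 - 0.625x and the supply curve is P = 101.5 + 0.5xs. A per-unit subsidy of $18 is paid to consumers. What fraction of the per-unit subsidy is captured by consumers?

Consumer share = 5/9

Pre-subsidy: 174.625 - 0.625x = 101.5 + 0.5x gives x* = 65 and P* = 134.
With the rebate, buyers effectively pay Pb = Ps − 18, where Ps is the price sellers receive.
On the curves, Pb = 174.625 - 0.625x and Ps = 101.5 + 0.5x; the wedge Ps − Pb = 18 gives 101.5 + 0.5x − (174.625 - 0.625x) = 18, so x' = 81.
Then Pb = 174.625 − 0.625·81 = 124 and Ps = 101.5 + 0.5·81 = 142.
Buyers' price falls by P* − Pb = 134 − 124 = 10; sellers' price rises by Ps − P* = 142 − 134 = 8.
So consumers capture 10/18 = 5/9 of each unit of subsidy.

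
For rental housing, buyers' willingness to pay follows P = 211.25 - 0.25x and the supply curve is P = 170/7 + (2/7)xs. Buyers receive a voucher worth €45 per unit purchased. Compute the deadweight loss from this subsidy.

Pre-subsidy: 211.25 - 0.25x = 170/7 + (2/7)x gives x* = 349 and P* = 124.
With the rebate, buyers effectively pay Pb = Ps − 45, where Ps is the price sellers receive.
On the curves, Pb = 211.25 - 0.25x and Ps = 170/7 + (2/7)x; the wedge Ps − Pb = 45 gives 170/7 + (2/7)x − (211.25 - 0.25x) = 45, so x' = 433.
Then Pb = 211.25 − 0.25·433 = 103 and Ps = 170/7 + (2/7)·433 = 148.
The subsidy expands output by 433 − 349 = 84 past the efficient level; on those units the gap between marginal cost and willingness to pay runs from 0 up to 45.
DWL = ½ × 45 × 84 = 1890.

Deadweight loss = €1890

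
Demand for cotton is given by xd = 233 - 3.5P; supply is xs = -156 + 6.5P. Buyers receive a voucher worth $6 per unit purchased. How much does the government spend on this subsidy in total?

Government cost = $663

Pre-subsidy: 233 - 3.5P = -156 + 6.5P gives P* = 38.9, x* = 96.85.
With the rebate, buyers effectively pay Pb = Ps − 6, where Ps is the price sellers receive.
Demand in terms of Ps becomes xd = 233 − 3.5(Ps − 6) = 254 - 3.5Ps. Setting this equal to supply: 254 - 3.5Ps = -156 + 6.5Ps, so Ps = 41.
Buyers pay Pb = 41 − 6 = 35; x' = -156 + 6.5·41 = 110.5.
Government outlay = subsidy × quantity = 6 × 110.5 = 663.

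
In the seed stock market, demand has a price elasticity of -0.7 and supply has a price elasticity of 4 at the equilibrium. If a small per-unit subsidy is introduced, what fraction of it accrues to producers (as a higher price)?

Producer share = 7/47

For a small subsidy around the equilibrium, the benefit split depends on the relative slopes, which at a point are proportional to the elasticities.
Buyer share = εs/(εs + |εd|) = 4/(4 + 0.7) = 40/47; seller share = |εd|/(εs + |εd|) = 7/47.
So producers capture 7/47 of the subsidy.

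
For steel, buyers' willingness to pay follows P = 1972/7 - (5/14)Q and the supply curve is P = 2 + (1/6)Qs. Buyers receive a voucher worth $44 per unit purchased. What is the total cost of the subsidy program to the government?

Government cost = $27192

Pre-subsidy: 1972/7 - (5/14)Q = 2 + (1/6)Q gives Q* = 534 and P* = 91.
With the rebate, buyers effectively pay Pb = Ps − 44, where Ps is the price sellers receive.
On the curves, Pb = 1972/7 - (5/14)Q and Ps = 2 + (1/6)Q; the wedge Ps − Pb = 44 gives 2 + (1/6)Q − (1972/7 - (5/14)Q) = 44, so Q' = 618.
Then Pb = 1972/7 − (5/14)·618 = 61 and Ps = 2 + (1/6)·618 = 105.
Government outlay = subsidy × quantity = 44 × 618 = 27192.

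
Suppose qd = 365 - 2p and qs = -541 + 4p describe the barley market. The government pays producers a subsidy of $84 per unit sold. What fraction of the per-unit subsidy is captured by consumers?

Pre-subsidy: 365 - 2p = -541 + 4p gives p* = 151, q* = 63.
With the subsidy, sellers receive ps = pb + 84 for each unit, where pb is the price buyers pay.
Supply in terms of pb becomes qs = -541 + 4(pb + 84) = -205 + 4pb. Setting this equal to demand: 365 - 2pb = -205 + 4pb, so pb = 95.
Sellers receive ps = 95 + 84 = 179; q' = 365 − 2·95 = 175.
Buyers' price falls by p* − pb = 151 − 95 = 56; sellers' price rises by ps − p* = 179 − 151 = 28.
So consumers capture 56/84 = 2/3 of each unit of subsidy.

Consumer share = 2/3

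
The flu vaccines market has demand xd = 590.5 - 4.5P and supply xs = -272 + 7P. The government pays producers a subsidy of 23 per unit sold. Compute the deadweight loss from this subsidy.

Pre-subsidy: 590.5 - 4.5P = -272 + 7P gives P* = 75, x* = 253.
With the subsidy, sellers receive Ps = Pb + 23 for each unit, where Pb is the price buyers pay.
Supply in terms of Pb becomes xs = -272 + 7(Pb + 23) = -111 + 7Pb. Setting this equal to demand: 590.5 - 4.5Pb = -111 + 7Pb, so Pb = 61.
Sellers receive Ps = 61 + 23 = 84; x' = 590.5 − 4.5·61 = 316.
The subsidy expands output by 316 − 253 = 63 past the efficient level; on those units the gap between marginal cost and willingness to pay runs from 0 up to 23.
DWL = ½ × 23 × 63 = 724.5.

Deadweight loss = 724.5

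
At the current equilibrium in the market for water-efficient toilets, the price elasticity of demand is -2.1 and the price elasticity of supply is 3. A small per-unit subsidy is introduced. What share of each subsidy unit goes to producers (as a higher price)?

For a small subsidy around the equilibrium, the benefit split depends on the relative slopes, which at a point are proportional to the elasticities.
Buyer share = εs/(εs + |εd|) = 3/(3 + 2.1) = 10/17; seller share = |εd|/(εs + |εd|) = 7/17.
So producers capture 7/17 of the subsidy.

Producer share = 7/17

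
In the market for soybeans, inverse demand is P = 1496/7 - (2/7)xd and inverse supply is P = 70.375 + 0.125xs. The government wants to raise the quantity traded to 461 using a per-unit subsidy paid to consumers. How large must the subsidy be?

At x = 461, from the demand curve buyers pay Pb = 1496/7 − (2/7)·461 = 82; from the supply curve sellers need Ps = 70.375 + 0.125·461 = 128.
The subsidy must fill the gap: s = Ps − Pb = 128 − 82 = 46.

Required subsidy s = 46 per unit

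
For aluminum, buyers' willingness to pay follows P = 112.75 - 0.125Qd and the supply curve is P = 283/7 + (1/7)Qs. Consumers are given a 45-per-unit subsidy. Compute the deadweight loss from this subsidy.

Deadweight loss = 3780

Pre-subsidy: 112.75 - 0.125Q = 283/7 + (1/7)Q gives Q* = 270 and P* = 79.
With the rebate, buyers effectively pay Pb = Ps − 45, where Ps is the price sellers receive.
On the curves, Pb = 112.75 - 0.125Q and Ps = 283/7 + (1/7)Q; the wedge Ps − Pb = 45 gives 283/7 + (1/7)Q − (112.75 - 0.125Q) = 45, so Q' = 438.
Then Pb = 112.75 − 0.125·438 = 58 and Ps = 283/7 + (1/7)·438 = 103.
The subsidy expands output by 438 − 270 = 168 past the efficient level; on those units the gap between marginal cost and willingness to pay runs from 0 up to 45.
DWL = ½ × 45 × 168 = 3780.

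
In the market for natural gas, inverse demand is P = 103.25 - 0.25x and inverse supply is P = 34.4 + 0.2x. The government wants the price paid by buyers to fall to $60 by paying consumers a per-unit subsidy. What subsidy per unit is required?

At a buyer price of 60, quantity demanded is 413 − 4·60 = 173.
Sellers supply 173 only when they receive Ps = 34.4 + 0.2·173 = 69.
s = Ps − Pb = 69 − 60 = 9.

Required subsidy s = $9 per unit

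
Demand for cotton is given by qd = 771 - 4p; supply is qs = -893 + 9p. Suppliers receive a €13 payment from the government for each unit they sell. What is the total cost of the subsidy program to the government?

Government cost = €3835

Pre-subsidy: 771 - 4p = -893 + 9p gives p* = 128, q* = 259.
With the subsidy, sellers receive ps = pb + 13 for each unit, where pb is the price buyers pay.
Supply in terms of pb becomes qs = -893 + 9(pb + 13) = -776 + 9pb. Setting this equal to demand: 771 - 4pb = -776 + 9pb, so pb = 119.
Sellers receive ps = 119 + 13 = 132; q' = 771 − 4·119 = 295.
Government outlay = subsidy × quantity = 13 × 295 = 3835.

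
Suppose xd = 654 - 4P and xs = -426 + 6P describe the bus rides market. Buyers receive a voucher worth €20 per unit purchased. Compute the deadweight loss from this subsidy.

Pre-subsidy: 654 - 4P = -426 + 6P gives P* = 108, x* = 222.
With the rebate, buyers effectively pay Pb = Ps − 20, where Ps is the price sellers receive.
Demand in terms of Ps becomes xd = 654 − 4(Ps − 20) = 734 - 4Ps. Setting this equal to supply: 734 - 4Ps = -426 + 6Ps, so Ps = 116.
Buyers pay Pb = 116 − 20 = 96; x' = -426 + 6·116 = 270.
The subsidy expands output by 270 − 222 = 48 past the efficient level; on those units the gap between marginal cost and willingness to pay runs from 0 up to 20.
DWL = ½ × 20 × 48 = 480.

Deadweight loss = €480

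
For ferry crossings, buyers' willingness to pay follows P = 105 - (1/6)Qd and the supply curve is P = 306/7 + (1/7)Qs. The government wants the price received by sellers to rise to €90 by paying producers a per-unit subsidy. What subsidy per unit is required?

At a seller price of 90, quantity supplied is -306 + 7·90 = 324.
Buyers absorb 324 only when they pay Pb = 105 − (1/6)·324 = 51.
s = Ps − Pb = 90 − 51 = 39.

Required subsidy s = €39 per unit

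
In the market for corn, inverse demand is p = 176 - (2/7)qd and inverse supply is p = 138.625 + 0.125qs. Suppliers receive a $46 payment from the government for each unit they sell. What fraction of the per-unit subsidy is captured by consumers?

Consumer share = 16/23

Pre-subsidy: 176 - (2/7)q = 138.625 + 0.125q gives q* = 91 and p* = 150.
With the subsidy, sellers receive ps = pb + 46 for each unit, where pb is the price buyers pay.
On the curves, pb = 176 - (2/7)q and ps = 138.625 + 0.125q; the wedge ps − pb = 46 gives 138.625 + 0.125q − (176 - (2/7)q) = 46, so q' = 203.
Then pb = 176 − (2/7)·203 = 118 and ps = 138.625 + 0.125·203 = 164.
Buyers' price falls by p* − pb = 150 − 118 = 32; sellers' price rises by ps − p* = 164 − 150 = 14.
So consumers capture 32/46 = 16/23 of each unit of subsidy.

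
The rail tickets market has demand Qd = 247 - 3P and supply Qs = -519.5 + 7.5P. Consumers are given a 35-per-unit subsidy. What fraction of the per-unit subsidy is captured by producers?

Producer share = 2/7

Pre-subsidy: 247 - 3P = -519.5 + 7.5P gives P* = 73, Q* = 28.
With the rebate, buyers effectively pay Pb = Ps − 35, where Ps is the price sellers receive.
Demand in terms of Ps becomes Qd = 247 − 3(Ps − 35) = 352 - 3Ps. Setting this equal to supply: 352 - 3Ps = -519.5 + 7.5Ps, so Ps = 83.
Buyers pay Pb = 83 − 35 = 48; Q' = -519.5 + 7.5·83 = 103.
Buyers' price falls by P* − Pb = 73 − 48 = 25; sellers' price rises by Ps − P* = 83 − 73 = 10.
So producers capture 10/35 = 2/7 of each unit of subsidy.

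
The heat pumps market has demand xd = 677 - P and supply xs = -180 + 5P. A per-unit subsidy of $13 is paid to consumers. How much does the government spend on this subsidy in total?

Government cost = $7085

Pre-subsidy: 677 - P = -180 + 5P gives P* = 857/6, x* = 3205/6.
With the rebate, buyers effectively pay Pb = Ps − 13, where Ps is the price sellers receive.
Demand in terms of Ps becomes xd = 677 − 1(Ps − 13) = 690 - Ps. Setting this equal to supply: 690 - Ps = -180 + 5Ps, so Ps = 145.
Buyers pay Pb = 145 − 13 = 132; x' = -180 + 5·145 = 545.
Government outlay = subsidy × quantity = 13 × 545 = 7085.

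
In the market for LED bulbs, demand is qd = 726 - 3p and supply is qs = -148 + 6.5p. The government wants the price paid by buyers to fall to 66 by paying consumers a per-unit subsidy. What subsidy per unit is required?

At a buyer price of 66, quantity demanded is 726 − 3·66 = 528.
Sellers supply 528 only when they receive ps with -148 + 6.5·ps = 528, i.e. ps = 104.
s = ps − pb = 104 − 66 = 38.

Required subsidy s = 38 per unit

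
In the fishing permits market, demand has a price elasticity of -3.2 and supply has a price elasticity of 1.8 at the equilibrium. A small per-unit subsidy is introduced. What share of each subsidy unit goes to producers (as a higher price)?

Producer share = 0.64

For a small subsidy around the equilibrium, the benefit split depends on the relative slopes, which at a point are proportional to the elasticities.
Buyer share = εs/(εs + |εd|) = 1.8/(1.8 + 3.2) = 0.36; seller share = |εd|/(εs + |εd|) = 0.64.
So producers capture 0.64 of the subsidy.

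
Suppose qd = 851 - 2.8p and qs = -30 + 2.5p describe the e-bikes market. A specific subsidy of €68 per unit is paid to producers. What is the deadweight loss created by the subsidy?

Pre-subsidy: 851 - 2.8p = -30 + 2.5p gives p* = 8810/53, q* = 20435/53.
With the subsidy, sellers receive ps = pb + 68 for each unit, where pb is the price buyers pay.
Supply in terms of pb becomes qs = -30 + 2.5(pb + 68) = 140 + 2.5pb. Setting this equal to demand: 851 - 2.8pb = 140 + 2.5pb, so pb = 7110/53.
Sellers receive ps = 7110/53 + 68 = 10714/53; q' = 851 − 2.8·(7110/53) = 25195/53.
The subsidy expands output by 25195/53 − 20435/53 = 4760/53 past the efficient level; on those units the gap between marginal cost and willingness to pay runs from 0 up to 68.
DWL = ½ × 68 × 4760/53 = 161840/53.

Deadweight loss = 161840/53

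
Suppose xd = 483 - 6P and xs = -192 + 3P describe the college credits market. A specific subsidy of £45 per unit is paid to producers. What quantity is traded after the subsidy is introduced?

Pre-subsidy: 483 - 6P = -192 + 3P gives P* = 75, x* = 33.
With the subsidy, sellers receive Ps = Pb + 45 for each unit, where Pb is the price buyers pay.
Supply in terms of Pb becomes xs = -192 + 3(Pb + 45) = -57 + 3Pb. Setting this equal to demand: 483 - 6Pb = -57 + 3Pb, so Pb = 60.
Sellers receive Ps = 60 + 45 = 105; x' = 483 − 6·60 = 123.

x' = 123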